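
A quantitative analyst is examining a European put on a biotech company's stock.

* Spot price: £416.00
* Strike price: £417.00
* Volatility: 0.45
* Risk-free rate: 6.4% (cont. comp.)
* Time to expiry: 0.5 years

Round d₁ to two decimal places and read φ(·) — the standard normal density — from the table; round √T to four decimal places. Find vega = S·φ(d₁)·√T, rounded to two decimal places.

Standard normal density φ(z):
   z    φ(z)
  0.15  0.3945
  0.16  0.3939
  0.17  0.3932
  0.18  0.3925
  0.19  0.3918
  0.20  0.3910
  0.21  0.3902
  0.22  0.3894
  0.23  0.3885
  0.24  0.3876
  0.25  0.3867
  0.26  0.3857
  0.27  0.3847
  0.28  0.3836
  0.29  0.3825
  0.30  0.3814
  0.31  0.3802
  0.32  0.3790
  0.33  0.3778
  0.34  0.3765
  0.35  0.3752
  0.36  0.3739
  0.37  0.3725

113.75

σ√T = 0.45 × 0.7071 = 0.3182
d₁ = [ln(416/417) + (0.064 + ½·0.45²)·0.5] / (σ√T) = (-0.0024 + 0.0826) / 0.3182 = 0.2521 which rounds to 0.25
√T = √0.5 = 0.7071
φ(d₁) = φ(0.25) = 0.3867
vega = S·φ(d₁)·√T = 416·0.3867·0.7071 = 113.7492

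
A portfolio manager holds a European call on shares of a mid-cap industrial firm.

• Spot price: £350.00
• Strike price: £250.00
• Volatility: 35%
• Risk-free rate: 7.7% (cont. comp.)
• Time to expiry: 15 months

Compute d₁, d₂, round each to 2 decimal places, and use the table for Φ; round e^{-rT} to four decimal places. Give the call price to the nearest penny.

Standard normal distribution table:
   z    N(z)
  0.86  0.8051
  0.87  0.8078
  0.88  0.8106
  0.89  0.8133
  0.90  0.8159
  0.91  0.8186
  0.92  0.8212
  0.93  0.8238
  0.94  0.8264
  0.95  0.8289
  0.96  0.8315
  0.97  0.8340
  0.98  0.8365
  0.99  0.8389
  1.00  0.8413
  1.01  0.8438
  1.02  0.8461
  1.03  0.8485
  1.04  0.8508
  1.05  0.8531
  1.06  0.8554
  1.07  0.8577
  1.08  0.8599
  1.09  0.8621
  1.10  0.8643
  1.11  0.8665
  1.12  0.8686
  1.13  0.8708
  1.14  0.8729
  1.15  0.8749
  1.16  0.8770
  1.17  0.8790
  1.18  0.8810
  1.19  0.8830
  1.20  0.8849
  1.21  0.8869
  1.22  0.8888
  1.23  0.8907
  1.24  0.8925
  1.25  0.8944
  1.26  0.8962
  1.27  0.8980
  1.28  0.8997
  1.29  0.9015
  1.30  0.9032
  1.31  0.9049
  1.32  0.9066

£130.26

T = 1.25;  σ√T = 0.3913
d₁ = [ln(350/250) + (0.077 + 0.35²/2)·1.25] / 0.3913 = [0.3365 + 0.1728] / 0.3913 = 1.3015 ⇒ 1.30
d₂ = d₁ − σ√T = 1.3015 − 0.3913 = 0.9102 ⇒ 0.91
exp(−rT) = exp(−0.077·1.25) = 0.9082
N(d₁) = N(1.30) = 0.9032;  N(d₂) = N(0.91) = 0.8186
C = 350·0.9032 − 250·0.9082·0.8186 = 316.1200 − 185.8631 = 130.2569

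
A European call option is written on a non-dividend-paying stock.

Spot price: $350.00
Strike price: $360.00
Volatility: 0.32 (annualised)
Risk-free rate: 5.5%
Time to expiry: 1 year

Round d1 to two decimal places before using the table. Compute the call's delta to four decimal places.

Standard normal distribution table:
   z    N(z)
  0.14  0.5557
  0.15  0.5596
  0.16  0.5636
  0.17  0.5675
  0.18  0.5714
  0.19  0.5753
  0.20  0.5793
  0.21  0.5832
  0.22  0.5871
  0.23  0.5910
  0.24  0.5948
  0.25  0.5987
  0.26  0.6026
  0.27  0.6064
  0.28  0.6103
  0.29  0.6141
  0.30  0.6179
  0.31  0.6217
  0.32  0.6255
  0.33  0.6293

σ√T = 0.32 × 1.0000 = 0.3200
d₁ = [ln(350/360) + (0.055 + 0.32²/2)·1] / 0.3200 = [-0.0282 + 0.1062] / 0.3200 = 0.2438 ≈ 0.24
N(d₁) = N(0.24) = 0.5948
Δ_call = N(d₁) = 0.5948

0.5948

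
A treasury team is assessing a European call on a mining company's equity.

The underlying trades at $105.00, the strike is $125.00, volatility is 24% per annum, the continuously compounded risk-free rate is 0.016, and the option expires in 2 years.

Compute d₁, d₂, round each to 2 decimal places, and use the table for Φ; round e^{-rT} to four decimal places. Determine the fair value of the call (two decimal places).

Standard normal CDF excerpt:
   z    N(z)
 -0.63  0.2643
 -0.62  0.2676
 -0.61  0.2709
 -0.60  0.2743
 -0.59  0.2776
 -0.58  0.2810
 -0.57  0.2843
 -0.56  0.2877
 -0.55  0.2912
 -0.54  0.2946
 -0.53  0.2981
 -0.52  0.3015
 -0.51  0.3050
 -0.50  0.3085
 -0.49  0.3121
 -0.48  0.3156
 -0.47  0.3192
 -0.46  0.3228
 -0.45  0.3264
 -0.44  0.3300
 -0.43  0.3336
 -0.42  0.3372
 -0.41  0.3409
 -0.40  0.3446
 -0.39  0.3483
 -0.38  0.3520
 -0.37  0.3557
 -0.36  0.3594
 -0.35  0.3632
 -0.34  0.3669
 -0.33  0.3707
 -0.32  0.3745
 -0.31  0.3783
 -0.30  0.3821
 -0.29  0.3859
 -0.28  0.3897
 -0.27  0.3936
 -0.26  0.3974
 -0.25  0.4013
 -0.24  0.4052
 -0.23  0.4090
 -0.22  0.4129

$8.53

T = 2;  σ√T = 0.3394
d₁ = [ln(105/125) + (0.016 + ½·0.24²)·2] / (σ√T) = (-0.1744 + 0.0896) / 0.3394 = -0.2497 ≈ -0.25
d₂ = -0.2497 − 0.3394 = -0.5891 ≈ -0.59
exp(−rT) = exp(−0.016·2) = 0.9685
C = 105·N(-0.25) − 125·0.9685·N(-0.59) = 105·0.4013 − 125·0.9685·0.2776 = 42.1365 − 33.6070 = 8.5295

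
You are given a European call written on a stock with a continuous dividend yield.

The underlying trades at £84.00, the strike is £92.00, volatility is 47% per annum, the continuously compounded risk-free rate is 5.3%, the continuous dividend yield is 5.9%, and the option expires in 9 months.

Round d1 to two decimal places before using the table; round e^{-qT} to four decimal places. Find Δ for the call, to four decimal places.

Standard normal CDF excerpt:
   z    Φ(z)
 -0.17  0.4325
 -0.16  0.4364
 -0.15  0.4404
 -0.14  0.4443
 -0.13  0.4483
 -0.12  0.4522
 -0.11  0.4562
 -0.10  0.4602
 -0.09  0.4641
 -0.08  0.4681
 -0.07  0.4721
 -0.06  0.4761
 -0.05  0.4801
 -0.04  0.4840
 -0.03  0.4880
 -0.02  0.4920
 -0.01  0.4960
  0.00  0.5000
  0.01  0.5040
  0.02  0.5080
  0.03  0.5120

σ√T = 0.47 × 0.8660 = 0.4070
ln(S/K) + (r − q + σ²/2)T = ln(84/92) + (0.053 − 0.059 + 0.47²/2)·0.75 = -0.0910 + 0.0783 = -0.0126
d₁ = -0.0126 / 0.4070 = -0.0310 which rounds to -0.03
N(d₁) = N(-0.03) = 0.4880
Δ_call = exp(−qT)·N(d₁) = 0.9567·0.4880 = 0.4669

0.4669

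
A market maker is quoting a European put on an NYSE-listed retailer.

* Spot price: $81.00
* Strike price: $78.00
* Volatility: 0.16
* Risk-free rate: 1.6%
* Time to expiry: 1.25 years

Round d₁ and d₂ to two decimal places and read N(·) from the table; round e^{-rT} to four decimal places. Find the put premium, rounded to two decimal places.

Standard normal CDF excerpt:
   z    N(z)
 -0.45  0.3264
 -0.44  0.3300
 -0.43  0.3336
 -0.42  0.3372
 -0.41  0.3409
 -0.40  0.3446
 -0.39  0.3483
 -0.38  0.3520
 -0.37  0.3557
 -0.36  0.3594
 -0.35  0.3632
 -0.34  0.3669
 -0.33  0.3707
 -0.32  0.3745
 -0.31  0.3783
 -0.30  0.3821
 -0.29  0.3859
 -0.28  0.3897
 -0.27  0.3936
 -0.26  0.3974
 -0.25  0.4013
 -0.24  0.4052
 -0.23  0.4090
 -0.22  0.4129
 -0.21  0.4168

$3.66

σ√T = 0.16·√1.25 = 0.1789
d₁ = [ln(81/78) + (0.016 + 0.16²/2)·1.25] / 0.1789 = [0.0377 + 0.0360] / 0.1789 = 0.4122 ≈ 0.41
d₂ = d₁ − σ√T = 0.4122 − 0.1789 = 0.2333 ≈ 0.23
e^(−rT) = e^(−0.016·1.25) = 0.9802
P = 78·0.9802·N(-0.23) − 81·N(-0.41) = 78·0.9802·0.4090 − 81·0.3409 = 31.2703 − 27.6129 = 3.6574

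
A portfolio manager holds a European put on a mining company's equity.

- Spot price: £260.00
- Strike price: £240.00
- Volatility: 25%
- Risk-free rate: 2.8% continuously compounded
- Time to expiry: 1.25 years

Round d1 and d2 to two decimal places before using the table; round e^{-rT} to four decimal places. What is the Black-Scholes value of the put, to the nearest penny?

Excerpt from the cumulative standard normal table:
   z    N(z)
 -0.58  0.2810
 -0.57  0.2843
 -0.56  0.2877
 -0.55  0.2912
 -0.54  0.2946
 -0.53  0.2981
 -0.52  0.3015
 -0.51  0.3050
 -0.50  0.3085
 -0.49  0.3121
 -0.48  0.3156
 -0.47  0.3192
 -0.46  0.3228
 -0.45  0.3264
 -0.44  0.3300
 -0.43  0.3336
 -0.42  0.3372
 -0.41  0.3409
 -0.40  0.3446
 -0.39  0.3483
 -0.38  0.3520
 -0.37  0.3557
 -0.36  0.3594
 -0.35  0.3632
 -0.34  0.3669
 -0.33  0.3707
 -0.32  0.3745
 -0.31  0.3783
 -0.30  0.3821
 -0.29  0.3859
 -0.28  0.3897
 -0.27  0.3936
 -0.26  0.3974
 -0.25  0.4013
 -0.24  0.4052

σ√T = 0.25·√1.25 = 0.2795
d₁ = [ln(260/240) + (0.028 + 0.25²/2)·1.25] / 0.2795 = [0.0800 + 0.0741] / 0.2795 = 0.5513 → 0.55
d₂ = d₁ − σ√T = 0.5513 − 0.2795 = 0.2718 → 0.27
e^(−rT) = e^(−0.028·1.25) = 0.9656
P = 240·0.9656·N(-0.27) − 260·N(-0.55) = 240·0.9656·0.3936 − 260·0.2912 = 91.2144 − 75.7120 = 15.5024

£15.50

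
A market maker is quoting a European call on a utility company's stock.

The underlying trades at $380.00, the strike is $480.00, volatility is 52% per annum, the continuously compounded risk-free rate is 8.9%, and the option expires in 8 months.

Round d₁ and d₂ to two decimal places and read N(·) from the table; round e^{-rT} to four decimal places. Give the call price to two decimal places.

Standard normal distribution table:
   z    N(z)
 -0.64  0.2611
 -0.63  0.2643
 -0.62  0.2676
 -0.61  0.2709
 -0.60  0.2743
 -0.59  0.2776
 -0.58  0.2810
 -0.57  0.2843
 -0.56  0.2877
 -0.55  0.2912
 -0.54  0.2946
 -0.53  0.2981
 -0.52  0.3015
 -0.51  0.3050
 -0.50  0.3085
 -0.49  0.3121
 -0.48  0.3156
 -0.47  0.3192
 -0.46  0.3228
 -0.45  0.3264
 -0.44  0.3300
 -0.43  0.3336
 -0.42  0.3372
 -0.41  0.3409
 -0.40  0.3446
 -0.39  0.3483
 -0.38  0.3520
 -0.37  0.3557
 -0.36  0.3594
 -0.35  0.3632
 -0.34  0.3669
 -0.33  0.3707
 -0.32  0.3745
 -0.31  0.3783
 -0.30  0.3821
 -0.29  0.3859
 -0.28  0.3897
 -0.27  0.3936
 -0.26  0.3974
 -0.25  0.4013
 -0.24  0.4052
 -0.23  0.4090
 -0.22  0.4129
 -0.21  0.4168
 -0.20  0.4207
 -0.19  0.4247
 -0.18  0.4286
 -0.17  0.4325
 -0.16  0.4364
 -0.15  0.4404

σ√T = 0.52 × 0.8165 = 0.4246
d₁ = [ln(380/480) + (0.089 + 0.52²/2)·0.6667] / 0.4246 = [-0.2336 + 0.1495] / 0.4246 = -0.1982 ⇒ -0.20
d₂ = d₁ − σ√T = -0.1982 − 0.4246 = -0.6228 ⇒ -0.62
e^(−rT) = e^(−0.089·0.6667) = 0.9424
N(d₁) = N(-0.20) = 0.4207;  N(d₂) = N(-0.62) = 0.2676
C = 380·0.4207 − 480·0.9424·0.2676 = 159.8660 − 121.0494 = 38.8166

$38.82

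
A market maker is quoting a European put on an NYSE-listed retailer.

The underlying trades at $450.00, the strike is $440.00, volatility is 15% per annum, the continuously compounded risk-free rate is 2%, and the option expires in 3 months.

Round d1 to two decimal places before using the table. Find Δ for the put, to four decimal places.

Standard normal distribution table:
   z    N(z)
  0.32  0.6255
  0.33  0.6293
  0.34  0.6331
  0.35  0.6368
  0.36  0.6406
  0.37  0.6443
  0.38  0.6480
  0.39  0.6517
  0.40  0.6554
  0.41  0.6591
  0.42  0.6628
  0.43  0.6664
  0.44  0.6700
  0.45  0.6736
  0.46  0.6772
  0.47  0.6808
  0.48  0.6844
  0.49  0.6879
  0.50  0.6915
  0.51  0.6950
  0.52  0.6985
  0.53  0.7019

-0.3446

σ√T = 0.15 × 0.5000 = 0.0750
ln(S/K) + (r + σ²/2)T = ln(450/440) + (0.02 + 0.15²/2)·0.25 = 0.0225 + 0.0078 = 0.0303
d₁ = 0.0303 / 0.0750 = 0.4038 ≈ 0.40
N(d₁) = N(0.40) = 0.6554
Δ_put = N(d₁) − 1 = 0.6554 − 1 = -0.3446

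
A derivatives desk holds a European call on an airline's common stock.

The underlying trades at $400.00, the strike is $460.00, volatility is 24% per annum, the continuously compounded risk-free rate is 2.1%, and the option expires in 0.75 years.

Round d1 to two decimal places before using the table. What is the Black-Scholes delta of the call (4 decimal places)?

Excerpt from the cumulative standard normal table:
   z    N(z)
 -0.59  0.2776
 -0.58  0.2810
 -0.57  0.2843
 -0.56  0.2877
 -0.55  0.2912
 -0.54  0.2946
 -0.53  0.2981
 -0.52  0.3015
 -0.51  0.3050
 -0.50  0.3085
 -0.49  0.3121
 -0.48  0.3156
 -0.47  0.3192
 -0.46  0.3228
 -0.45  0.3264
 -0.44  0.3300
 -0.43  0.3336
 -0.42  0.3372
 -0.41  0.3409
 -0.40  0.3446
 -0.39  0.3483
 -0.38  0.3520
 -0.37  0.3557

σ√T = 0.24·√0.75 = 0.2078
d₁ = [ln(400/460) + (0.021 + 0.24²/2)·0.75] / 0.2078 = [-0.1398 + 0.0373] / 0.2078 = -0.4927 which rounds to -0.49
N(d₁) = N(-0.49) = 0.3121
Δ_call = N(d₁) = 0.3121

0.3121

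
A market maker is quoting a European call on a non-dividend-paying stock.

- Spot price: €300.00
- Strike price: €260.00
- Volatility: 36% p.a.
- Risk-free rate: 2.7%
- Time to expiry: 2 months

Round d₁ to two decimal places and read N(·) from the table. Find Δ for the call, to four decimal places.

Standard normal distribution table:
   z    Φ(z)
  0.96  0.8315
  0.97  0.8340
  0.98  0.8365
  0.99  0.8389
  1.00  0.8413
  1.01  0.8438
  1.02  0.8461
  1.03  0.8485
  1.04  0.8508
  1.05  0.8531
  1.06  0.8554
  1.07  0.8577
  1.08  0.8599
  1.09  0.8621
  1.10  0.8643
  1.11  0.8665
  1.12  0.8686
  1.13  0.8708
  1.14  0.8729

0.8599

σ√T = 0.36 × 0.4082 = 0.1470
d₁ = [ln(300/260) + (0.027 + ½·0.36²)·0.1667] / (σ√T) = (0.1431 + 0.0153) / 0.1470 = 1.0778 ⇒ 1.08
N(d₁) = N(1.08) = 0.8599
Δ_call = N(d₁) = 0.8599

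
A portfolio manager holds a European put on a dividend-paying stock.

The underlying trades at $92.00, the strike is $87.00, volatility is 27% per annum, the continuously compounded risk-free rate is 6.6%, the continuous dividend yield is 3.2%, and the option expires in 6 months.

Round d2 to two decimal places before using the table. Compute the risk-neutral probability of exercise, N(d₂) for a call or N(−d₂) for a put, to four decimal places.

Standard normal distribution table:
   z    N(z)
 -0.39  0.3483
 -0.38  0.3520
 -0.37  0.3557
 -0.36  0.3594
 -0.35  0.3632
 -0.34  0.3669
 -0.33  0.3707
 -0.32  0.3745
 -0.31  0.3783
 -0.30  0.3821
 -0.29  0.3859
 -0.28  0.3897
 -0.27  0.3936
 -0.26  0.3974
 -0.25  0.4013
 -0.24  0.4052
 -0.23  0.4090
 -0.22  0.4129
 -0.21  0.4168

0.3859

σ√T = 0.27 × 0.7071 = 0.1909
d₁ = [ln(92/87) + (0.066 − 0.032 + 0.27²/2)·0.5] / 0.1909 = [0.0559 + 0.0352] / 0.1909 = 0.4772 which rounds to 0.48
d₂ = d₁ − σ√T = 0.4772 − 0.1909 = 0.2863 which rounds to 0.29
Risk-neutral Pr[S_T < K] = N(−d₂) = N(-0.29) = 0.3859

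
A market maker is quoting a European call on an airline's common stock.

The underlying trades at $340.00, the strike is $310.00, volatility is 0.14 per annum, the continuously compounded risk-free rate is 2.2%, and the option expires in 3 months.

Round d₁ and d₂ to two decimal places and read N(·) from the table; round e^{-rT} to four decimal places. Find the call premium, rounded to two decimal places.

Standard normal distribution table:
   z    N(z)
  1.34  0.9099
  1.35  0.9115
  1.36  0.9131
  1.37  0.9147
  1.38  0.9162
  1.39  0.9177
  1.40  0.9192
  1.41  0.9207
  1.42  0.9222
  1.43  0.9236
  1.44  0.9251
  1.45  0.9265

$32.52

σ√T = 0.14 × 0.5000 = 0.0700
d₁ = [ln(340/310) + (0.022 + ½·0.14²)·0.25] / (σ√T) = (0.0924 + 0.0080) / 0.0700 = 1.4332 ≈ 1.43
d₂ = 1.4332 − 0.0700 = 1.3632 ≈ 1.36
exp(−rT) = exp(−0.022·0.25) = 0.9945
N(d₁) = N(1.43) = 0.9236;  N(d₂) = N(1.36) = 0.9131
C = 340·0.9236 − 310·0.9945·0.9131 = 314.0240 − 281.5042 = 32.5198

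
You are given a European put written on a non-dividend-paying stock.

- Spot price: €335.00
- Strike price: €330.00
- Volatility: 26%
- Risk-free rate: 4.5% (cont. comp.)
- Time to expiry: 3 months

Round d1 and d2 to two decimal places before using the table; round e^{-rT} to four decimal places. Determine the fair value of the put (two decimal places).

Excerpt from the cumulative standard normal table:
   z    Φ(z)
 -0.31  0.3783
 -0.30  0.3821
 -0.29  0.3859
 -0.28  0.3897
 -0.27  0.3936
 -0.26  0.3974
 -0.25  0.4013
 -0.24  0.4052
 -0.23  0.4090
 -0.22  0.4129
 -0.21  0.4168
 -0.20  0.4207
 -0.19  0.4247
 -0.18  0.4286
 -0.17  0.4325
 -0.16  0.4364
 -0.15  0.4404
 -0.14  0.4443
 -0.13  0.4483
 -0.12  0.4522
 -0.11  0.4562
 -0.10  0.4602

€13.12

T = 0.25;  σ√T = 0.1300
d₁ = [ln(335/330) + (0.045 + 0.26²/2)·0.25] / 0.1300 = [0.0150 + 0.0197] / 0.1300 = 0.2672 ⇒ 0.27
d₂ = d₁ − σ√T = 0.2672 − 0.1300 = 0.1372 ⇒ 0.14
e^(−rT) = e^(−0.045·0.25) = 0.9888
N(−d₂) = N(-0.14) = 0.4443;  N(−d₁) = N(-0.27) = 0.3936
P = 330·0.9888·0.4443 − 335·0.3936 = 144.9769 − 131.8560 = 13.1209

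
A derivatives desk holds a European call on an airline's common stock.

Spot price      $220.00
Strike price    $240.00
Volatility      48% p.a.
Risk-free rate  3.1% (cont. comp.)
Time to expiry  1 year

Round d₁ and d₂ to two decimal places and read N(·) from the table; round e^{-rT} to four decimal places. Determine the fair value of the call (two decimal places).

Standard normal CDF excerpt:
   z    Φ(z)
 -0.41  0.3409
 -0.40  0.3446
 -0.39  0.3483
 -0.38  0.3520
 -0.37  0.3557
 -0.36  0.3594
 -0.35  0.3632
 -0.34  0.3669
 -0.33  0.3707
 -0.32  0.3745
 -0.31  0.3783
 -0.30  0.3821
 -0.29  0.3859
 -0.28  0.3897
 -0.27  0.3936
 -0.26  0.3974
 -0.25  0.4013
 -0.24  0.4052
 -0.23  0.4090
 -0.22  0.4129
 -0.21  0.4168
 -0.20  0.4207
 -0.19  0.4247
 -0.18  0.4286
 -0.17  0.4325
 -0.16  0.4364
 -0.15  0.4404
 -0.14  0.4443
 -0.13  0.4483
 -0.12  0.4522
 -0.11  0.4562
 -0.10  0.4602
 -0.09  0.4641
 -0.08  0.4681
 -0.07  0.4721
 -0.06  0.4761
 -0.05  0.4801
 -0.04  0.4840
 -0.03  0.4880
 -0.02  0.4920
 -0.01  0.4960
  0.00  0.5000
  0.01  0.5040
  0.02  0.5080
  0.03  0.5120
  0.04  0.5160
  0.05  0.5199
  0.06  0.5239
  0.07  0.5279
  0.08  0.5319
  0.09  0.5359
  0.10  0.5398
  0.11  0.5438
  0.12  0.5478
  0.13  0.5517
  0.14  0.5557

σ√T = 0.48 × 1.0000 = 0.4800
d₁ = [ln(220/240) + (0.031 + ½·0.48²)·1] / (σ√T) = (-0.0870 + 0.1462) / 0.4800 = 0.1233 ≈ 0.12
d₂ = 0.1233 − 0.4800 = -0.3567 ≈ -0.36
e^(−rT) = e^(−0.031·1) = 0.9695
N(d₁) = N(0.12) = 0.5478;  N(d₂) = N(-0.36) = 0.3594
C = 220·0.5478 − 240·0.9695·0.3594 = 120.5160 − 83.6252 = 36.8908

$36.89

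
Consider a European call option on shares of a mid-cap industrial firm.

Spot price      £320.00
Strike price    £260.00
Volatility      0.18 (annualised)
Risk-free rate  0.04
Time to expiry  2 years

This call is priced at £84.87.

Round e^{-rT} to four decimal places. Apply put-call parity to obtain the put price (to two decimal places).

£4.88

exp(−rT) = exp(−0.04·2) = 0.9231
Put-call parity: C − P = S − K·e^(−rT) = 320 − 260·0.9231 = 320 − 240.0060 = 79.9940
P = C − (C − P) = 84.87 − (79.9940) = 4.8760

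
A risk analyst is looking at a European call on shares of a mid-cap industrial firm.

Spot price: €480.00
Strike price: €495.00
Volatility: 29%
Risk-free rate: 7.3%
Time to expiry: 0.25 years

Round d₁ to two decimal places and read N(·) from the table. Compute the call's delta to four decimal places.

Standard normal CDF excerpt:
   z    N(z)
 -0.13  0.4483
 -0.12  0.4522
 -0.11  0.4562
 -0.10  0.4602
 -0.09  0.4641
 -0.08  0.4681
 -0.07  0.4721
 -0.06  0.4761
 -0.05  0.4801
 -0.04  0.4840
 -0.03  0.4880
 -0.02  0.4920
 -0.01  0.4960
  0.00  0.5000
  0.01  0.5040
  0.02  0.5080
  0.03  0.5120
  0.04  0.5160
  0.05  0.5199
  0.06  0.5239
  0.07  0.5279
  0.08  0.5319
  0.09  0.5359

σ√T = 0.29·√0.25 = 0.1450
d₁ = [ln(480/495) + (0.073 + ½·0.29²)·0.25] / (σ√T) = (-0.0308 + 0.0288) / 0.1450 = -0.0139 ≈ -0.01
N(d₁) = N(-0.01) = 0.4960
Δ_call = N(d₁) = 0.4960

0.4960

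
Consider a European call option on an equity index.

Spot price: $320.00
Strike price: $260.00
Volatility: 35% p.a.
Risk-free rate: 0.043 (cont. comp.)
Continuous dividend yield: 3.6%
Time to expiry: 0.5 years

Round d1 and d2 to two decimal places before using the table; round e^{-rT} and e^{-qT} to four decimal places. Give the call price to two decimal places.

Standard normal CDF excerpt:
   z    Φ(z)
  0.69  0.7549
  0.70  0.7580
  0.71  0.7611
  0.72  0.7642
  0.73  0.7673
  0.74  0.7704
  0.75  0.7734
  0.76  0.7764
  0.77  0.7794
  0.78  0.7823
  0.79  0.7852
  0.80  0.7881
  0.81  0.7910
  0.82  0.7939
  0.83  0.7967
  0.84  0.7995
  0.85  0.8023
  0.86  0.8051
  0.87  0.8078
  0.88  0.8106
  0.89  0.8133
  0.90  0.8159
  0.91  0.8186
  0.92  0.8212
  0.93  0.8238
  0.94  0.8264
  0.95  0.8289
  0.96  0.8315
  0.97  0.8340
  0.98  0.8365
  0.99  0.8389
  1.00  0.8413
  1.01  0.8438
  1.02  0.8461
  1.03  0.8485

T = 0.5;  σ√T = 0.2475
d₁ = [ln(320/260) + (0.043 − 0.036 + 0.35²/2)·0.5] / 0.2475 = [0.2076 + 0.0341] / 0.2475 = 0.9769 → 0.98
d₂ = d₁ − σ√T = 0.9769 − 0.2475 = 0.7294 → 0.73
exp(−qT) = exp(−0.036·0.5) = 0.9822;  exp(−rT) = exp(−0.043·0.5) = 0.9787
N(d₁) = N(0.98) = 0.8365;  N(d₂) = N(0.73) = 0.7673
C = 320·0.9822·0.8365 − 260·0.9787·0.7673 = 262.9153 − 195.2487 = 67.6666

$67.67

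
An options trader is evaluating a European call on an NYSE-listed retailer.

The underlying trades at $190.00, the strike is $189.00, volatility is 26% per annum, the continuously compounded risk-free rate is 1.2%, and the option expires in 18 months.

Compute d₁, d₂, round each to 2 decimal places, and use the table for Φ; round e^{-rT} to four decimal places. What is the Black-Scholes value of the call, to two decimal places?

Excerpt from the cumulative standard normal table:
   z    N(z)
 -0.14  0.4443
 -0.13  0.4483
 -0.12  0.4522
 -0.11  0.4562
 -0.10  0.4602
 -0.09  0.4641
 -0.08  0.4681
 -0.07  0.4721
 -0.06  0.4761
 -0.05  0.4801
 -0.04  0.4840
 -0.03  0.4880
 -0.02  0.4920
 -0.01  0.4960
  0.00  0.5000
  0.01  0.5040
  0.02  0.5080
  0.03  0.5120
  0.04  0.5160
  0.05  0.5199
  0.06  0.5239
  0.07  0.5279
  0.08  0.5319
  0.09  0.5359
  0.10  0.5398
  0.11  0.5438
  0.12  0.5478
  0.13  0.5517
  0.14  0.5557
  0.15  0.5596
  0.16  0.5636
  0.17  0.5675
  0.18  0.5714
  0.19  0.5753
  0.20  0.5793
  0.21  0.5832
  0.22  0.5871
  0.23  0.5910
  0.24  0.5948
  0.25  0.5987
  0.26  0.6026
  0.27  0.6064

σ√T = 0.26 × 1.2247 = 0.3184
d₁ = [ln(190/189) + (0.012 + 0.26²/2)·1.5] / 0.3184 = [0.0053 + 0.0687] / 0.3184 = 0.2323 → 0.23
d₂ = d₁ − σ√T = 0.2323 − 0.3184 = -0.0861 → -0.09
exp(−rT) = exp(−0.012·1.5) = 0.9822
N(d₁) = N(0.23) = 0.5910;  N(d₂) = N(-0.09) = 0.4641
C = 190·0.5910 − 189·0.9822·0.4641 = 112.2900 − 86.1536 = 26.1364

$26.14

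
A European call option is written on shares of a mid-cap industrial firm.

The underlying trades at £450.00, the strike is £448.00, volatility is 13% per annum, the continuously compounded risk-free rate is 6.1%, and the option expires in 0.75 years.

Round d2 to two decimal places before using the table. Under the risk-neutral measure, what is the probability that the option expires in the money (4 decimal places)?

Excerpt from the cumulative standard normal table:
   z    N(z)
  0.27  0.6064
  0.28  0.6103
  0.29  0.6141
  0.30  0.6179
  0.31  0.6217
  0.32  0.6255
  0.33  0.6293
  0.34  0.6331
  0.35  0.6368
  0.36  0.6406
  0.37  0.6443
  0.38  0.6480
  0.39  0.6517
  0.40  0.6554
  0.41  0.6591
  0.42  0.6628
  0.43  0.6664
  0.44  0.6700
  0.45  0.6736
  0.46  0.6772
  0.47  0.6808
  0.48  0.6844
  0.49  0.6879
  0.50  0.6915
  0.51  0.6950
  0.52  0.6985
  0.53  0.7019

σ√T = 0.13·√0.75 = 0.1126
ln(S/K) + (r + σ²/2)T = ln(450/448) + (0.061 + 0.13²/2)·0.75 = 0.0045 + 0.0521 = 0.0565
d₁ = 0.0565 / 0.1126 = 0.5022 ⇒ 0.50
d₂ = d₁ − σ√T = 0.5022 − 0.1126 = 0.3896 ⇒ 0.39
Pr(exercise) under Q = N(d₂) = 0.6517

0.6517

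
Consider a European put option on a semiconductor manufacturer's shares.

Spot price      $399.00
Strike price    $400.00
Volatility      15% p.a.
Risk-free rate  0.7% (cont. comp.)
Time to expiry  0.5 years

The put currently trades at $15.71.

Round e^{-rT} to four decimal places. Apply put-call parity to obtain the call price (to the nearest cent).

exp(−rT) = exp(−0.007·0.5) = 0.9965
Put-call parity: C − P = S − K·e^(−rT) = 399 − 400·0.9965 = 399 − 398.6000 = 0.4000
C = P + (C − P) = 15.71 + (0.4000) = 16.1100

$16.11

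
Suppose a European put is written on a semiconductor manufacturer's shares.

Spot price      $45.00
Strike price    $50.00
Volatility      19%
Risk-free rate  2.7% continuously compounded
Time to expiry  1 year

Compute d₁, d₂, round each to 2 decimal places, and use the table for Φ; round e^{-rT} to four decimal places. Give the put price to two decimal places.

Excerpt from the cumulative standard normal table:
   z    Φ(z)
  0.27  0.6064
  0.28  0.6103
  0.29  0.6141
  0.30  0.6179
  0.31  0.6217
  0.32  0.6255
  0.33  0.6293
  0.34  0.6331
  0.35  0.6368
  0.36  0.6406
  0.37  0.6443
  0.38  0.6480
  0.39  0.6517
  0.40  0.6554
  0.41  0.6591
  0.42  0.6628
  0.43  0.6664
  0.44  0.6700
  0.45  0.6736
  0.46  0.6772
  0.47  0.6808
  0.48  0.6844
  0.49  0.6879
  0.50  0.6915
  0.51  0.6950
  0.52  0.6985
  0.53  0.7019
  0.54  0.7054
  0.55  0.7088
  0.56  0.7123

σ√T = 0.19 × 1.0000 = 0.1900
d₁ = [ln(45/50) + (0.027 + 0.19²/2)·1] / 0.1900 = [-0.1054 + 0.0450] / 0.1900 = -0.3174 → -0.32
d₂ = d₁ − σ√T = -0.3174 − 0.1900 = -0.5074 → -0.51
exp(−rT) = exp(−0.027·1) = 0.9734
P = 50·0.9734·N(0.51) − 45·N(0.32) = 50·0.9734·0.6950 − 45·0.6255 = 33.8256 − 28.1475 = 5.6781

$5.68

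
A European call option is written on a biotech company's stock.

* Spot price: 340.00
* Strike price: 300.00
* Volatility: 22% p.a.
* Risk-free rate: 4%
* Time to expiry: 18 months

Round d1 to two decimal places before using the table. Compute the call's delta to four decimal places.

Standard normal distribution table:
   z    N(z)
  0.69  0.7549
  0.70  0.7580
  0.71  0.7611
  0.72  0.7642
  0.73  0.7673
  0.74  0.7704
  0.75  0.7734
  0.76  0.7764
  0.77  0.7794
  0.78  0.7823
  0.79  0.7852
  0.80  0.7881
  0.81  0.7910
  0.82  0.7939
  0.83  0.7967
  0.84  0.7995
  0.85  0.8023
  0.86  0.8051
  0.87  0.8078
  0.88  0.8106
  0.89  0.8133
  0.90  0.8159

σ√T = 0.22·√1.5 = 0.2694
d₁ = [ln(340/300) + (0.04 + 0.22²/2)·1.5] / 0.2694 = [0.1252 + 0.0963] / 0.2694 = 0.8219 ≈ 0.82
N(d₁) = N(0.82) = 0.7939
Δ_call = N(d₁) = 0.7939

0.7939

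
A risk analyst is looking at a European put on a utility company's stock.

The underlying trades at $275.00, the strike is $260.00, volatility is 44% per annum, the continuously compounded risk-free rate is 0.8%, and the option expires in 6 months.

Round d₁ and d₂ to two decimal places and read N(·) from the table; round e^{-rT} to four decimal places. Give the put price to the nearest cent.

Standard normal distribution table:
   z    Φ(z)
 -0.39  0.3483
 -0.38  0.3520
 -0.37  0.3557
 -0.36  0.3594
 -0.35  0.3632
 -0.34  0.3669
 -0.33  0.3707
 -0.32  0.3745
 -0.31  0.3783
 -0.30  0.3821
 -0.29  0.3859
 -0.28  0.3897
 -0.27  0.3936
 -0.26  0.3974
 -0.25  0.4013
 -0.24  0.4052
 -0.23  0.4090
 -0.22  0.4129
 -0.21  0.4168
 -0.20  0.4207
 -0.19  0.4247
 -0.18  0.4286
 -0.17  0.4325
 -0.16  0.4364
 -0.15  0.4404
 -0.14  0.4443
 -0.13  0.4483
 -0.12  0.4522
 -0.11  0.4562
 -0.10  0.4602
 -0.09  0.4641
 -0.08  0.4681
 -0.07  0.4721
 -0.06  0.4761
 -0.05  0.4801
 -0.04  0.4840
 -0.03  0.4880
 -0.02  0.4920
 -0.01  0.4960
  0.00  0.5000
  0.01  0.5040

σ√T = 0.44·√0.5 = 0.3111
ln(S/K) + (r + σ²/2)T = ln(275/260) + (0.008 + 0.44²/2)·0.5 = 0.0561 + 0.0524 = 0.1085
d₁ = 0.1085 / 0.3111 = 0.3487 ⇒ 0.35
d₂ = d₁ − σ√T = 0.3487 − 0.3111 = 0.0376 ⇒ 0.04
e^(−rT) = e^(−0.008·0.5) = 0.9960
N(−d₂) = N(-0.04) = 0.4840;  N(−d₁) = N(-0.35) = 0.3632
P = 260·0.9960·0.4840 − 275·0.3632 = 125.3366 − 99.8800 = 25.4566

$25.46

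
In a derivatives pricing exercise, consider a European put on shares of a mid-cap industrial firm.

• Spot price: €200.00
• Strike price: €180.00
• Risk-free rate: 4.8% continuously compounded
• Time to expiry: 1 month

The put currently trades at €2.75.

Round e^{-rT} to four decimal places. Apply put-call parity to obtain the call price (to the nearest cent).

e^(−rT) = e^(−0.048·0.08333) = 0.9960
Put-call parity: C − P = S − K·e^(−rT) = 200 − 180·0.9960 = 200 − 179.2800 = 20.7200
C = P + (C − P) = 2.75 + (20.7200) = 23.4700

€23.47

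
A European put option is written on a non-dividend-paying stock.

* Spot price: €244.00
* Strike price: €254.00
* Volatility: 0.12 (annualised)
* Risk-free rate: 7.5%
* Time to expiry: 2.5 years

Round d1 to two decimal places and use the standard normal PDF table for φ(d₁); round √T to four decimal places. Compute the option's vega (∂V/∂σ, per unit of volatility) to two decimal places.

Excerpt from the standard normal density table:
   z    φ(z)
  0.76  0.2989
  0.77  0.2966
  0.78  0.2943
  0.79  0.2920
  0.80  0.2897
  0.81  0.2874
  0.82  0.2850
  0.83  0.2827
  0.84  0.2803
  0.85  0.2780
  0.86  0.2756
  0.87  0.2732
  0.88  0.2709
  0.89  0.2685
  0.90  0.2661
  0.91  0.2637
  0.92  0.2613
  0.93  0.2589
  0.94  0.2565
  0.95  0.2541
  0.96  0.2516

105.40

σ√T = 0.12 × 1.5811 = 0.1897
d₁ = [ln(244/254) + (0.075 + 0.12²/2)·2.5] / 0.1897 = [-0.0402 + 0.2055] / 0.1897 = 0.8714 ≈ 0.87
√T = √2.5 = 1.5811
φ(d₁) = φ(0.87) = 0.2732
vega = S·φ(d₁)·√T = 244·0.2732·1.5811 = 105.3974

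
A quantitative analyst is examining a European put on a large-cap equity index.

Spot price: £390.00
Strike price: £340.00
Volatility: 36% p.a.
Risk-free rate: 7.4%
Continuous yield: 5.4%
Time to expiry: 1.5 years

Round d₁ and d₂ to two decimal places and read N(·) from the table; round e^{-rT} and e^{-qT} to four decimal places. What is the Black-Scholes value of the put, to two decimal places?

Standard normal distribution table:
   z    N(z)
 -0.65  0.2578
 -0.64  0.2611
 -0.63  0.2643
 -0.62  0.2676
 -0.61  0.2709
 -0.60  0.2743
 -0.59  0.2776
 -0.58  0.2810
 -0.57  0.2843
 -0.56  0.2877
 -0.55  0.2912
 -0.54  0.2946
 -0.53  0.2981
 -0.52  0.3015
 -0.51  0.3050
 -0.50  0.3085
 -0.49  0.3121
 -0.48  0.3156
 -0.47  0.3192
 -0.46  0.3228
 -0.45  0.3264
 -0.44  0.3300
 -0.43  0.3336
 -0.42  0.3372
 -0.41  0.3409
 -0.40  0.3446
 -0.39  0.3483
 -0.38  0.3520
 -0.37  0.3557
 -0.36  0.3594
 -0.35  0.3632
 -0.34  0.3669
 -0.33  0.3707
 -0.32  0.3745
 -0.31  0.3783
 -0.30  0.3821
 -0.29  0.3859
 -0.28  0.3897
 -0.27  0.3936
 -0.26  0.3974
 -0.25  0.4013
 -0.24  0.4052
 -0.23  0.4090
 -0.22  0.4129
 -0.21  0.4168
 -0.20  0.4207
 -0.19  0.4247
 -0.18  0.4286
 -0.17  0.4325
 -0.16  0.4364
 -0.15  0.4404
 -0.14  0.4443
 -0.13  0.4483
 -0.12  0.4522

T = 1.5;  σ√T = 0.4409
ln(S/K) + (r − q + σ²/2)T = ln(390/340) + (0.074 − 0.054 + 0.36²/2)·1.5 = 0.1372 + 0.1272 = 0.2644
d₁ = 0.2644 / 0.4409 = 0.5997 → 0.60
d₂ = d₁ − σ√T = 0.5997 − 0.4409 = 0.1588 → 0.16
exp(−qT) = exp(−0.054·1.5) = 0.9222;  exp(−rT) = exp(−0.074·1.5) = 0.8949
P = 340·0.8949·N(-0.16) − 390·0.9222·N(-0.60) = 340·0.8949·0.4364 − 390·0.9222·0.2743 = 132.7817 − 98.6542 = 34.1275

£34.13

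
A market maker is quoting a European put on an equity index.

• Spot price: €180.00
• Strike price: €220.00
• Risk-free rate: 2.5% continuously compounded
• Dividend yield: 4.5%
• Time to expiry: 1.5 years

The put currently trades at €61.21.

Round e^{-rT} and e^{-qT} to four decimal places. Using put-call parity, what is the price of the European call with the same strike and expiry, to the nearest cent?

€17.55

exp(−qT) = exp(−0.045·1.5) = 0.9347;  exp(−rT) = exp(−0.025·1.5) = 0.9632
Put-call parity: C − P = S·e^(−qT) − K·e^(−rT) = 180·0.9347 − 220·0.9632 = 168.2460 − 211.9040 = -43.6580
C = P + (C − P) = 61.21 + (-43.6580) = 17.5520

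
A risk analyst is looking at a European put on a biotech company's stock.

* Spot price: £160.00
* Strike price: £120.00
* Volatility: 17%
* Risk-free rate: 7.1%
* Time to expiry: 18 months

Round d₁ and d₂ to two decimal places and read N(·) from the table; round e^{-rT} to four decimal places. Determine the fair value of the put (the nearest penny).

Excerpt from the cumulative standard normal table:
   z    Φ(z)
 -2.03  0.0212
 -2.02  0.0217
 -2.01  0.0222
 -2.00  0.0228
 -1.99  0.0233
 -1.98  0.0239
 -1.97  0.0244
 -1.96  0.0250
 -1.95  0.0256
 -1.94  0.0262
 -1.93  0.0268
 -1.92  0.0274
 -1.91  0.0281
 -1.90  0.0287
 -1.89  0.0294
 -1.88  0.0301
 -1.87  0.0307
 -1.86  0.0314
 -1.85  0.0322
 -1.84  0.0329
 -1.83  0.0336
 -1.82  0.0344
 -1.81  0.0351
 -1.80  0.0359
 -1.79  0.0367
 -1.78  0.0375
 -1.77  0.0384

T = 1.5;  σ√T = 0.2082
d₁ = [ln(160/120) + (0.071 + 0.17²/2)·1.5] / 0.2082 = [0.2877 + 0.1282] / 0.2082 = 1.9973 which rounds to 2.00
d₂ = d₁ − σ√T = 1.9973 − 0.2082 = 1.7891 which rounds to 1.79
e^(−rT) = e^(−0.071·1.5) = 0.8990
P = 120·0.8990·N(-1.79) − 160·N(-2.00) = 120·0.8990·0.0367 − 160·0.0228 = 3.9592 − 3.6480 = 0.3112

£0.31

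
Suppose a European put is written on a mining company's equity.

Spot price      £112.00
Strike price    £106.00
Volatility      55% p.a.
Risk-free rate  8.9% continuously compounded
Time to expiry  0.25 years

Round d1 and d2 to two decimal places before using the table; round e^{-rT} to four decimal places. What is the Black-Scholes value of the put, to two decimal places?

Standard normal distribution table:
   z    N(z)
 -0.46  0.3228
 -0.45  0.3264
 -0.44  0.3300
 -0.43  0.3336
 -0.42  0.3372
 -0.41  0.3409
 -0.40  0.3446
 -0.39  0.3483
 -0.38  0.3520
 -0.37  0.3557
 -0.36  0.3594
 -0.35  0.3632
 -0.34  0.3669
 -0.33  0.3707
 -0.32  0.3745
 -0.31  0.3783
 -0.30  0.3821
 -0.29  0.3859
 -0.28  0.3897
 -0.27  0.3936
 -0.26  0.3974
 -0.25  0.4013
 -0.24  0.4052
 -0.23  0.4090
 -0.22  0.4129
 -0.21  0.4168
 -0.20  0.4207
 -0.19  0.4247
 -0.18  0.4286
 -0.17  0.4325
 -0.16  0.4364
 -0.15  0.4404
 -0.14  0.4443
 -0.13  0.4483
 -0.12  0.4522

T = 0.25;  σ√T = 0.2750
d₁ = [ln(112/106) + (0.089 + 0.55²/2)·0.25] / 0.2750 = [0.0551 + 0.0601] / 0.2750 = 0.4186 ⇒ 0.42
d₂ = d₁ − σ√T = 0.4186 − 0.2750 = 0.1436 ⇒ 0.14
exp(−rT) = exp(−0.089·0.25) = 0.9780
N(−d₂) = N(-0.14) = 0.4443;  N(−d₁) = N(-0.42) = 0.3372
P = 106·0.9780·0.4443 − 112·0.3372 = 46.0597 − 37.7664 = 8.2933

£8.29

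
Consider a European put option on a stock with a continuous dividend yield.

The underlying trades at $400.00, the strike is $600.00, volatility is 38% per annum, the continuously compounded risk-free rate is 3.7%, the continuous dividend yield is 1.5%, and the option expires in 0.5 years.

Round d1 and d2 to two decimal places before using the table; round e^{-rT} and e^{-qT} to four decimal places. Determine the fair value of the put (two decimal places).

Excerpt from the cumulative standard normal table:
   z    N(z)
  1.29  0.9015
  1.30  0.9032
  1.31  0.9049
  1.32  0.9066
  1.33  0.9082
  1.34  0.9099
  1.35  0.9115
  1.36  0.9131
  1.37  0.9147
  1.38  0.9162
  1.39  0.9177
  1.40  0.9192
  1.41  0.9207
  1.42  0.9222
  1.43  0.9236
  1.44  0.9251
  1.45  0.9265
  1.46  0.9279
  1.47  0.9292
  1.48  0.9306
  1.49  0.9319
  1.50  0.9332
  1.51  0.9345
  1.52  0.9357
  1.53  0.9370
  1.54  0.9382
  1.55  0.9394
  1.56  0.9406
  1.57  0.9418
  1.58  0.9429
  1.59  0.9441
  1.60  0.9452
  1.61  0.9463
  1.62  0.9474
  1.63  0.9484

$196.19

T = 0.5;  σ√T = 0.2687
d₁ = [ln(400/600) + (0.037 − 0.015 + 0.38²/2)·0.5] / 0.2687 = [-0.4055 + 0.0471] / 0.2687 = -1.3337 which rounds to -1.33
d₂ = d₁ − σ√T = -1.3337 − 0.2687 = -1.6024 which rounds to -1.60
e^(−qT) = e^(−0.015·0.5) = 0.9925;  e^(−rT) = e^(−0.037·0.5) = 0.9817
N(−d₂) = N(1.60) = 0.9452;  N(−d₁) = N(1.33) = 0.9082
P = 600·0.9817·0.9452 − 400·0.9925·0.9082 = 556.7417 − 360.5554 = 196.1863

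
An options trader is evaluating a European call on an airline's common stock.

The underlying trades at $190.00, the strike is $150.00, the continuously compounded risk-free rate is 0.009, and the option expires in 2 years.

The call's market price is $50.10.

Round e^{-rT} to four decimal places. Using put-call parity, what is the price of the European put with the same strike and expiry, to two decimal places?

$7.43

exp(−rT) = exp(−0.009·2) = 0.9822
Put-call parity: C − P = S − K·e^(−rT) = 190 − 150·0.9822 = 190 − 147.3300 = 42.6700
P = C − (C − P) = 50.10 − (42.6700) = 7.4300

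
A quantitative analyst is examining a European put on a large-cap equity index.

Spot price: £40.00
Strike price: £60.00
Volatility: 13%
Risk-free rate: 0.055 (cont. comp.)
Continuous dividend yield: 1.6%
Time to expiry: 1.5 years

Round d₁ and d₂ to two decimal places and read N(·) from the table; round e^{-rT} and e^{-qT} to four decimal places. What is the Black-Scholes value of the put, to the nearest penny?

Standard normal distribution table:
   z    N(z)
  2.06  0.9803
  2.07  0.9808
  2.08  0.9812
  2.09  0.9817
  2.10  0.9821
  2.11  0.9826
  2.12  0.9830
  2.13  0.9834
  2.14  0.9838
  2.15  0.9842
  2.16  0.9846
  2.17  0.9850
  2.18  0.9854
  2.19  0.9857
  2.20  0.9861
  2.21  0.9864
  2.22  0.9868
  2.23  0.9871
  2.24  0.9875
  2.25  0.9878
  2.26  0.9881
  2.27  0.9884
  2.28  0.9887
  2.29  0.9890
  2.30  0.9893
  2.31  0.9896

σ√T = 0.13 × 1.2247 = 0.1592
d₁ = [ln(40/60) + (0.055 − 0.016 + 0.13²/2)·1.5] / 0.1592 = [-0.4055 + 0.0712] / 0.1592 = -2.0996 ⇒ -2.10
d₂ = d₁ − σ√T = -2.0996 − 0.1592 = -2.2588 ⇒ -2.26
exp(−qT) = exp(−0.016·1.5) = 0.9763;  exp(−rT) = exp(−0.055·1.5) = 0.9208
P = 60·0.9208·N(2.26) − 40·0.9763·N(2.10) = 60·0.9208·0.9881 − 40·0.9763·0.9821 = 54.5905 − 38.3530 = 16.2376

£16.24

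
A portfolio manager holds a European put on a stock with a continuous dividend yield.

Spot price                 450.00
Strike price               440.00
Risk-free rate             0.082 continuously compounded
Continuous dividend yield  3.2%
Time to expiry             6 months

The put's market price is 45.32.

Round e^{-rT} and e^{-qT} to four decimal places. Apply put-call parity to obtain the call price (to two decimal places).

65.85

e^(−qT) = e^(−0.032·0.5) = 0.9841;  e^(−rT) = e^(−0.082·0.5) = 0.9598
Put-call parity: C − P = S·e^(−qT) − K·e^(−rT) = 450·0.9841 − 440·0.9598 = 442.8450 − 422.3120 = 20.5330
C = P + (C − P) = 45.32 + (20.5330) = 65.8530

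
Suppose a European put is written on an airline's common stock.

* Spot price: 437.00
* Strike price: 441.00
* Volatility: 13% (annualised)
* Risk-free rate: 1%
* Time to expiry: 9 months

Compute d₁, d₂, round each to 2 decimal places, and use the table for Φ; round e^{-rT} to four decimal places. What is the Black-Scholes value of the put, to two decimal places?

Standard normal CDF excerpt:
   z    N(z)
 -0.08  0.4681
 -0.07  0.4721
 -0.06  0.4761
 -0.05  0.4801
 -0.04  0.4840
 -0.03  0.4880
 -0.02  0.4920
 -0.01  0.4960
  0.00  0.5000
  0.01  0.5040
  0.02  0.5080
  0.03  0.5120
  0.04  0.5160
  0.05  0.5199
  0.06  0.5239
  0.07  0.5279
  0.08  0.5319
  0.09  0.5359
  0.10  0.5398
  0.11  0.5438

19.55

T = 0.75;  σ√T = 0.1126
ln(S/K) + (r + σ²/2)T = ln(437/441) + (0.01 + 0.13²/2)·0.75 = -0.0091 + 0.0138 = 0.0047
d₁ = 0.0047 / 0.1126 = 0.0420 which rounds to 0.04
d₂ = d₁ − σ√T = 0.0420 − 0.1126 = -0.0706 which rounds to -0.07
e^(−rT) = e^(−0.01·0.75) = 0.9925
P = 441·0.9925·N(0.07) − 437·N(-0.04) = 441·0.9925·0.5279 − 437·0.4840 = 231.0579 − 211.5080 = 19.5499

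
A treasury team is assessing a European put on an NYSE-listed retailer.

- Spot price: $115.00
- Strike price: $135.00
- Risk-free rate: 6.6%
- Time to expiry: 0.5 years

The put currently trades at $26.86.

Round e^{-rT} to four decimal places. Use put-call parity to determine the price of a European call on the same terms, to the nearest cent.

$11.25

exp(−rT) = exp(−0.066·0.5) = 0.9675
Put-call parity: C − P = S − K·e^(−rT) = 115 − 135·0.9675 = 115 − 130.6125 = -15.6125
C = P + (C − P) = 26.86 + (-15.6125) = 11.2475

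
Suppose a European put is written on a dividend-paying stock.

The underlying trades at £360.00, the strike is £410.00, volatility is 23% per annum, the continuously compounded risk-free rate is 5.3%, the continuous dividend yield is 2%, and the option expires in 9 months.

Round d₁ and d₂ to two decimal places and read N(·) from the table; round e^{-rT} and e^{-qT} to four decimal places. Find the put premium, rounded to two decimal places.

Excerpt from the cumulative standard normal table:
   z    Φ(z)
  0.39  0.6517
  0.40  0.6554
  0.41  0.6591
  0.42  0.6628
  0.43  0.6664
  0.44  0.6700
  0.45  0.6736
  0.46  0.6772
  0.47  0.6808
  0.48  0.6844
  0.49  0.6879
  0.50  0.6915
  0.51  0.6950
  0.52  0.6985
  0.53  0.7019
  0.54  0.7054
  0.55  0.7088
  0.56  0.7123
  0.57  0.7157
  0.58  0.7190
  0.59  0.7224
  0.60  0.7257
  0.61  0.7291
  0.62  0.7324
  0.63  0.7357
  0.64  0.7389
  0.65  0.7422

σ√T = 0.23·√0.75 = 0.1992
d₁ = [ln(360/410) + (0.053 − 0.02 + ½·0.23²)·0.75] / (σ√T) = (-0.1301 + 0.0446) / 0.1992 = -0.4291 which rounds to -0.43
d₂ = -0.4291 − 0.1992 = -0.6283 which rounds to -0.63
e^(−qT) = e^(−0.02·0.75) = 0.9851;  e^(−rT) = e^(−0.053·0.75) = 0.9610
P = 410·0.9610·N(0.63) − 360·0.9851·N(0.43) = 410·0.9610·0.7357 − 360·0.9851·0.6664 = 289.8732 − 236.3294 = 53.5437

£53.54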